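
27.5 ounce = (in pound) 1.719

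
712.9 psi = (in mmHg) 3.687e+04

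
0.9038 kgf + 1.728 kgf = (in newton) 25.81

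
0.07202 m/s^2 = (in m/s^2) 0.07202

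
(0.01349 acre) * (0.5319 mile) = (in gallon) 1.235e+07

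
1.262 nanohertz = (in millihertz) 1.262e-06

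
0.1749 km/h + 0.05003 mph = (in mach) 0.0002084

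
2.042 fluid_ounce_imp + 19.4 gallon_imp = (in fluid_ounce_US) 2984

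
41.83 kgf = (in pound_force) 92.22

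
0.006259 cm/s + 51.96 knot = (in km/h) 96.23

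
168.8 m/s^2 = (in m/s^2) 168.8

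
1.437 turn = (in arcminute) 3.104e+04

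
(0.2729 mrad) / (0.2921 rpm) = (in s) 0.008922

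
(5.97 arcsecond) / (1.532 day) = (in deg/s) 1.253e-08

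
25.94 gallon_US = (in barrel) 0.6176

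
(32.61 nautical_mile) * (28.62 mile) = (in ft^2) 2.994e+10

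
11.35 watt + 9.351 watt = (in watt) 20.7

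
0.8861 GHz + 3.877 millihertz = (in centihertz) 8.861e+10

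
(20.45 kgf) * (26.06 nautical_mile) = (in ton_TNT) 0.002313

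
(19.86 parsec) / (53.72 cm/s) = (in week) 1.886e+12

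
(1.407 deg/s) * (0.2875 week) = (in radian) 4270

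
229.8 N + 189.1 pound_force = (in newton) 1071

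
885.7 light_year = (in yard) 9.164e+18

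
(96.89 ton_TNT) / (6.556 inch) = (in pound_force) 5.473e+11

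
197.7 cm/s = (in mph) 4.422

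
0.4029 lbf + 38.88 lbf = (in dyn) 1.747e+07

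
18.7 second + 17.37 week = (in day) 121.6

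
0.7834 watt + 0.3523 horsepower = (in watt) 263.5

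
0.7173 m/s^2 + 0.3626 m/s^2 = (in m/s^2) 1.08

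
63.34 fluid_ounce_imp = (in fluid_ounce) 60.85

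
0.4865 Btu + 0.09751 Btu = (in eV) 3.846e+21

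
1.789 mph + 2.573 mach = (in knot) 1705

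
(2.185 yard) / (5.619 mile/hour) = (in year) 2.522e-08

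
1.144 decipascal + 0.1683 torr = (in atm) 0.0002226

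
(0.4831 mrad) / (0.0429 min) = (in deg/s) 0.01075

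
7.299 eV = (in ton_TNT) 2.795e-28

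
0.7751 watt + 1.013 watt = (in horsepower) 0.002398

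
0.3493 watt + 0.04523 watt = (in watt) 0.3945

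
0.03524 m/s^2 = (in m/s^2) 0.03524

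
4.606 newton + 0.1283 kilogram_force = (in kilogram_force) 0.598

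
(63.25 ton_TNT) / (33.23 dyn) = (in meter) 7.964e+14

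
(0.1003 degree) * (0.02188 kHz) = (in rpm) 0.3658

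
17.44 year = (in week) 909.4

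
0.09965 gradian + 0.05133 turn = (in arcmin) 1114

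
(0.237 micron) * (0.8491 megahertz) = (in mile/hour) 0.4502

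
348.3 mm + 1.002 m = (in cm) 135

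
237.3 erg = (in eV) 1.481e+14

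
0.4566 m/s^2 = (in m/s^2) 0.4566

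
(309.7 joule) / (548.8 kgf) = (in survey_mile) 3.576e-05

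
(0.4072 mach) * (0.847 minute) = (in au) 4.71e-08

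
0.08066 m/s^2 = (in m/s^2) 0.08066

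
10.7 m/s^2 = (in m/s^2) 10.7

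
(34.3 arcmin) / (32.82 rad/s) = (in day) 3.519e-09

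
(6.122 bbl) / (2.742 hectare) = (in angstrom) 3.55e+05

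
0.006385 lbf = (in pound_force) 0.006385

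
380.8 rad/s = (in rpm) 3636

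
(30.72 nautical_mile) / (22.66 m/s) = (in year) 7.962e-05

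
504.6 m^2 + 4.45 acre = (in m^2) 1.851e+04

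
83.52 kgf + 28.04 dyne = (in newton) 819.1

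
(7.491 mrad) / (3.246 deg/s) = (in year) 4.193e-09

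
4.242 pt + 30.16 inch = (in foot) 2.518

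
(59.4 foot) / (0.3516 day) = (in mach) 1.75e-06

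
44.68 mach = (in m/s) 1.521e+04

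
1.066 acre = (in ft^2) 4.643e+04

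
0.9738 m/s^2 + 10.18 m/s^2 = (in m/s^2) 11.15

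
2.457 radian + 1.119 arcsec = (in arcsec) 5.068e+05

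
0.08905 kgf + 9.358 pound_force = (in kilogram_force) 4.334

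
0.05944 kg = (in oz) 2.097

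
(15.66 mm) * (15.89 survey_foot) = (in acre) 1.874e-05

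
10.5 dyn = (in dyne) 10.5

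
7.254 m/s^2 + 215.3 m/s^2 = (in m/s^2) 222.6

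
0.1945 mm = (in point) 0.5513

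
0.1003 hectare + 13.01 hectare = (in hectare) 13.11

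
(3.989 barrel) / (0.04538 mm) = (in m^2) 1.398e+04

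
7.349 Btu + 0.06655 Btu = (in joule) 7824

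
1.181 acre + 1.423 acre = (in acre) 2.604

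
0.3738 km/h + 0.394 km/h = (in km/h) 0.7678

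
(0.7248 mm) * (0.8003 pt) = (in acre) 5.057e-11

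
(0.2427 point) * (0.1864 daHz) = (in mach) 4.687e-07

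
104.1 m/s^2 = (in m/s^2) 104.1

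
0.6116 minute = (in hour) 0.01019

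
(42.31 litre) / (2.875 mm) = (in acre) 0.003637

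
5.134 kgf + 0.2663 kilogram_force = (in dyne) 5.296e+06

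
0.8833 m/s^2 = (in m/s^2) 0.8833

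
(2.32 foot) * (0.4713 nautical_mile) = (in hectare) 0.06172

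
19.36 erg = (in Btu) 1.835e-09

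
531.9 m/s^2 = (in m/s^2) 531.9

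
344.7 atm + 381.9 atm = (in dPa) 7.362e+08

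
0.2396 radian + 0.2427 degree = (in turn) 0.03881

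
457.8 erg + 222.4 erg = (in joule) 6.802e-05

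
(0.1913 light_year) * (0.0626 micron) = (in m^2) 1.133e+08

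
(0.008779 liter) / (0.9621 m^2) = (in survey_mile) 5.67e-09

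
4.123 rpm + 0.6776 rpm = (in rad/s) 0.5027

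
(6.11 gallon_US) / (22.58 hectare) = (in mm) 0.0001024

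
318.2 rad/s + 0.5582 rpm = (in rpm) 3039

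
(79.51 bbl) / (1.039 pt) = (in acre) 8.522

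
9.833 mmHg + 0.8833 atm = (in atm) 0.8962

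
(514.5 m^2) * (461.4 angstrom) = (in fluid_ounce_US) 0.8027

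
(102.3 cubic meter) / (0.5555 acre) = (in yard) 0.04977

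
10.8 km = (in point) 3.061e+07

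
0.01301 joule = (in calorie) 0.003109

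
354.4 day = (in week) 50.63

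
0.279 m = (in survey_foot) 0.9154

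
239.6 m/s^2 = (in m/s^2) 239.6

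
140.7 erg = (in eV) 8.782e+13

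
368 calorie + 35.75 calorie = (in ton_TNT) 4.037e-07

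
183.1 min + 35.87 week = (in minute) 3.618e+05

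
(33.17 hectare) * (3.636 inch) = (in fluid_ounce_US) 1.036e+09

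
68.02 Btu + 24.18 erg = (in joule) 7.176e+04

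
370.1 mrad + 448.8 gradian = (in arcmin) 2.551e+04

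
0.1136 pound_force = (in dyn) 5.053e+04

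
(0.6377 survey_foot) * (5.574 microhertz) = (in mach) 3.182e-09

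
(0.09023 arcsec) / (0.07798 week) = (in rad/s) 9.275e-12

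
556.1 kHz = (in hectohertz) 5561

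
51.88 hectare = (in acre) 128.2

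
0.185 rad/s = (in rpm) 1.767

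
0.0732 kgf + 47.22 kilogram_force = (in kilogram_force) 47.29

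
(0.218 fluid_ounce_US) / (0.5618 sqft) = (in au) 8.257e-16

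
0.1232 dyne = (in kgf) 1.256e-07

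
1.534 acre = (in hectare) 0.6208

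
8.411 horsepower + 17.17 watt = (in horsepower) 8.434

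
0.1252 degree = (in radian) 0.002185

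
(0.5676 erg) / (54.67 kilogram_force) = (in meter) 1.059e-10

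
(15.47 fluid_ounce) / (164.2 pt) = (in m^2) 0.007898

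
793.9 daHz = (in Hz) 7939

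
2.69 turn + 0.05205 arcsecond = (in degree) 968.4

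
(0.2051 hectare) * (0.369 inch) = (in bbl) 120.9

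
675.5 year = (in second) 2.13e+10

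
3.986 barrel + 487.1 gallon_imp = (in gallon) 752.4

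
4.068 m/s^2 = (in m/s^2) 4.068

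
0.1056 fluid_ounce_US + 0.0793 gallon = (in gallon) 0.08013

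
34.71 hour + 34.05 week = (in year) 0.657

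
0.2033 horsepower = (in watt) 151.6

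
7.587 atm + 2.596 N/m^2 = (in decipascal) 7.688e+06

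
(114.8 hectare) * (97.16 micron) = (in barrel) 701.6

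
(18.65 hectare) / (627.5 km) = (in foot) 0.9751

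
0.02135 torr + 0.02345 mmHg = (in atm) 5.895e-05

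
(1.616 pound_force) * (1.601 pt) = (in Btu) 3.848e-06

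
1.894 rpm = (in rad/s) 0.1983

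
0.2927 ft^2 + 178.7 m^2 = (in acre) 0.04416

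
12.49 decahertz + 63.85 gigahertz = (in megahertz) 6.385e+04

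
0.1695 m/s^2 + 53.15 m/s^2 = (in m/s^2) 53.32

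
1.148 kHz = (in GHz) 1.148e-06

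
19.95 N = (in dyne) 1.995e+06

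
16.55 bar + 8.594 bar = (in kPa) 2514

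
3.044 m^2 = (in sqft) 32.77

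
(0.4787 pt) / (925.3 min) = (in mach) 8.933e-12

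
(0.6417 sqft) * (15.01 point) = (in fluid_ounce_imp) 11.11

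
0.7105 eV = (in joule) 1.138e-19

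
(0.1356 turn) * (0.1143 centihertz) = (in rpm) 0.009299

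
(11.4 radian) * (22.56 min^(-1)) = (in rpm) 40.93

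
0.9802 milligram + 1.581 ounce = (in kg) 0.04482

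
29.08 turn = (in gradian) 1.163e+04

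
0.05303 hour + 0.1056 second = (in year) 6.057e-06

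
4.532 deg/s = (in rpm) 0.7553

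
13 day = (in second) 1.123e+06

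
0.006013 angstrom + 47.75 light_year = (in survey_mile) 2.807e+14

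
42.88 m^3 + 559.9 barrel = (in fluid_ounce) 4.46e+06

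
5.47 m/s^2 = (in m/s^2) 5.47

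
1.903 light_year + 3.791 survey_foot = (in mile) 1.119e+13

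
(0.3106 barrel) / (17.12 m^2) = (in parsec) 9.348e-20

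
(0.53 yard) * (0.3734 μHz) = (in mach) 5.315e-10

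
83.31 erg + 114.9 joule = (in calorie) 27.46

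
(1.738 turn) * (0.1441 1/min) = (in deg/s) 1.503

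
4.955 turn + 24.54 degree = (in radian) 31.56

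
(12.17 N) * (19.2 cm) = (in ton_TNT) 5.585e-10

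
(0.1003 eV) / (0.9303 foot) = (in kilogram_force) 5.779e-21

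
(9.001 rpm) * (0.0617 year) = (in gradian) 1.168e+08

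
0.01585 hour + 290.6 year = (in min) 1.527e+08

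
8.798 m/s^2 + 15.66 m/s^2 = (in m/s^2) 24.46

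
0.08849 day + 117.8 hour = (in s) 4.317e+05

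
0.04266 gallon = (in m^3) 0.0001615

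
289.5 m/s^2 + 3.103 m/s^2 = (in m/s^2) 292.6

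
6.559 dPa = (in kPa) 0.0006559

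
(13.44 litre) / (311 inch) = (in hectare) 1.701e-07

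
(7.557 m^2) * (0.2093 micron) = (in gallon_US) 0.0004178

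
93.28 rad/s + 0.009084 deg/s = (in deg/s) 5345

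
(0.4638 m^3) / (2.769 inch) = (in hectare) 0.0006594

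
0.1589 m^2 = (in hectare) 1.589e-05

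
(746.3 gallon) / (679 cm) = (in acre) 0.0001028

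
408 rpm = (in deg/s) 2448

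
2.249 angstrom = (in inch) 8.854e-09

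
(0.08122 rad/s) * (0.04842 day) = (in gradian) 2.163e+04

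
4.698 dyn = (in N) 4.698e-05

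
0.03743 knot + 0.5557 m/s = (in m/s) 0.575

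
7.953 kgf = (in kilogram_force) 7.953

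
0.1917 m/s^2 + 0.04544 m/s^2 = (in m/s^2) 0.2371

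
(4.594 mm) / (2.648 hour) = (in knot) 9.368e-07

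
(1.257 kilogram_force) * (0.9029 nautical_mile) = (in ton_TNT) 4.927e-06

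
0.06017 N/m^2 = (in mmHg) 0.0004513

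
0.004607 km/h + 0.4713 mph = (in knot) 0.412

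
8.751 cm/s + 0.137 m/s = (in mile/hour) 0.5022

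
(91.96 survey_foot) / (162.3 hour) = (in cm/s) 0.004797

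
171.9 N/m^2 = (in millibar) 1.719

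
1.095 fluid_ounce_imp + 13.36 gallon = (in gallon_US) 13.37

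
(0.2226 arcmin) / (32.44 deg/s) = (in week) 1.891e-10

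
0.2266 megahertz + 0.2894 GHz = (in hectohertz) 2.896e+06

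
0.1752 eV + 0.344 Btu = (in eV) 2.265e+21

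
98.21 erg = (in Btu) 9.309e-09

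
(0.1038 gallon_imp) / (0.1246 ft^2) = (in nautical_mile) 2.201e-05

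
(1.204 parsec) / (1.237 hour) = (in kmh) 3.003e+13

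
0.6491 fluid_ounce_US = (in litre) 0.0192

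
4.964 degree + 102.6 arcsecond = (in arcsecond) 1.797e+04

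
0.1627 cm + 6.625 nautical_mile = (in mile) 7.624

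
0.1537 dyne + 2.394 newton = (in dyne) 2.394e+05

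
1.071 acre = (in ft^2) 4.665e+04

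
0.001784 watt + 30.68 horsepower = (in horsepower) 30.68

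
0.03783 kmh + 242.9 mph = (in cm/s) 1.086e+04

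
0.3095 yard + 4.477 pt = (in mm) 284.6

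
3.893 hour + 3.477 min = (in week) 0.02352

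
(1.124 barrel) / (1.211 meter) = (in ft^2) 1.588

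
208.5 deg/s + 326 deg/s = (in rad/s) 9.329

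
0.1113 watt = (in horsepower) 0.0001493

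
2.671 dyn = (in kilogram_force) 2.724e-06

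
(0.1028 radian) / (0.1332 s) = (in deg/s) 44.22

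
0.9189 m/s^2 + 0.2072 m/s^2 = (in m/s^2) 1.126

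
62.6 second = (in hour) 0.01739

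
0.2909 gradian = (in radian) 0.004569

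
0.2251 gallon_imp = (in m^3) 0.001023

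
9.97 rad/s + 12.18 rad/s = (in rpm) 211.5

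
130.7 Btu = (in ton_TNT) 3.296e-05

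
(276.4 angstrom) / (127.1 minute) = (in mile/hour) 8.108e-12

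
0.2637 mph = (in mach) 0.0003462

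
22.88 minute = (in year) 4.353e-05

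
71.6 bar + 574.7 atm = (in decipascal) 6.539e+08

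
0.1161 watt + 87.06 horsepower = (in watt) 6.492e+04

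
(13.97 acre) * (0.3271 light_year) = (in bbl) 1.1e+21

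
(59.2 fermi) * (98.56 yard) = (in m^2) 5.335e-12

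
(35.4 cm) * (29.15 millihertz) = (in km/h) 0.03715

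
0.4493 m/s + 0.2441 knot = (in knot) 1.117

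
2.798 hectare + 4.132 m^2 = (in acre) 6.915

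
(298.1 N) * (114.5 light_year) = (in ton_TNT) 7.718e+10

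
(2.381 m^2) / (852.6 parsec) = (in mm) 9.05e-17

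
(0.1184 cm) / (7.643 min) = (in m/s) 2.582e-06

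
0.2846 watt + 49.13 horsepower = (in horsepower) 49.13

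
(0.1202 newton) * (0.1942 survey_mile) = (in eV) 2.345e+20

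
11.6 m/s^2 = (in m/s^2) 11.6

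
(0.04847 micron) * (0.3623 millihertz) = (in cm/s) 1.756e-09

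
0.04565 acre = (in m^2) 184.7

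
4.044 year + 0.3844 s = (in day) 1476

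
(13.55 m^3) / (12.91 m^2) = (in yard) 1.148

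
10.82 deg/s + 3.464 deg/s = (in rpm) 2.381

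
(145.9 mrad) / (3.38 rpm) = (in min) 0.00687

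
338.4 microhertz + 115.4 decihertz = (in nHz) 1.154e+10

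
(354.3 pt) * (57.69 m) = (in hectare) 0.0007211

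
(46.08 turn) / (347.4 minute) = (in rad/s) 0.01389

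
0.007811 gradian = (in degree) 0.00703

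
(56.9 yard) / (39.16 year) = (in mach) 1.237e-10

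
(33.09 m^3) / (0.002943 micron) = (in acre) 2.778e+06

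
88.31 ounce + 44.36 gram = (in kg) 2.548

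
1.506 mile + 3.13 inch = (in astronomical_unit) 1.62e-08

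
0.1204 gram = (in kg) 0.0001204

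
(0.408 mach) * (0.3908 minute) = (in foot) 1.069e+04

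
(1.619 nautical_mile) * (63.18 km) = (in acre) 4.681e+04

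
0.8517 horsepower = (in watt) 635.1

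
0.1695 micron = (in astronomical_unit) 1.133e-18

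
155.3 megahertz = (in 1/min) 9.318e+09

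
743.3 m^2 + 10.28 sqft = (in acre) 0.1839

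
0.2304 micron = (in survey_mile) 1.432e-10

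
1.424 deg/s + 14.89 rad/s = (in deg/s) 854.6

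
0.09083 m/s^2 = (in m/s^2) 0.09083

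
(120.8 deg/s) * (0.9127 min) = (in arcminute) 3.969e+05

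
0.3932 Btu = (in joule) 414.8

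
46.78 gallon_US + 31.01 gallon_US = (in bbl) 1.852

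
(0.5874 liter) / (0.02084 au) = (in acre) 4.656e-17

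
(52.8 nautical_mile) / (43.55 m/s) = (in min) 37.42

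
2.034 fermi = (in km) 2.034e-18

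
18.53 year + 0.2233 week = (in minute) 9.742e+06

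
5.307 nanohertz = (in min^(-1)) 3.184e-07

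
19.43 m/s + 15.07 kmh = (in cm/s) 2362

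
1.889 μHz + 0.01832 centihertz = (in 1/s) 0.0001851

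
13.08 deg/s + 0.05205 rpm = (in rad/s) 0.2337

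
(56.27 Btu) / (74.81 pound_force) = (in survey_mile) 0.1109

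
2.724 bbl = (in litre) 433.1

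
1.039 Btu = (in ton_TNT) 2.62e-07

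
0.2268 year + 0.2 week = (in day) 84.18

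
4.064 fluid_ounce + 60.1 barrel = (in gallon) 2524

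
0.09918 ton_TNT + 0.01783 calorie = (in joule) 4.15e+08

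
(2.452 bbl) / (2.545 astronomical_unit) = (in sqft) 1.102e-11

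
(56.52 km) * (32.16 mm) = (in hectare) 0.1818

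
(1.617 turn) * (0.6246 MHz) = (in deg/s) 3.636e+08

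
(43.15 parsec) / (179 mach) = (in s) 2.185e+13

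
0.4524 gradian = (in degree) 0.4072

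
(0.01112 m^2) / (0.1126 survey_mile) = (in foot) 0.0002013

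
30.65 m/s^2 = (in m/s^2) 30.65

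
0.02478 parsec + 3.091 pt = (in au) 5111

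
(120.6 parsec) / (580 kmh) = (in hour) 6.416e+12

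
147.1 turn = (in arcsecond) 1.906e+08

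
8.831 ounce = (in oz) 8.831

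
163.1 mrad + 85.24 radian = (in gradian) 5437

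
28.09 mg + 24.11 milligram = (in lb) 0.0001151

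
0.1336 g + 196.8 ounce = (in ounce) 196.8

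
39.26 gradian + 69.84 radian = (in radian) 70.46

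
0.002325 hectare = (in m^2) 23.25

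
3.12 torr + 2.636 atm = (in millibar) 2675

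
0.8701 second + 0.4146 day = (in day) 0.4146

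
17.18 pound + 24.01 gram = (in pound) 17.23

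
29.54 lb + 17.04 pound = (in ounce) 745.3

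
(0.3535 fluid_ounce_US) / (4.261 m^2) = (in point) 0.006955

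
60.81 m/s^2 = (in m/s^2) 60.81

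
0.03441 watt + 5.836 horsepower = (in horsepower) 5.836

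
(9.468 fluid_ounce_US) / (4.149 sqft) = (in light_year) 7.678e-20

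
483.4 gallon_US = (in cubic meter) 1.83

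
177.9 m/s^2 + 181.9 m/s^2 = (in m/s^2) 359.8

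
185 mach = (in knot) 1.224e+05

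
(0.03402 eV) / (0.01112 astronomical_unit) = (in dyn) 3.277e-25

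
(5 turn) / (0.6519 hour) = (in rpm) 0.1278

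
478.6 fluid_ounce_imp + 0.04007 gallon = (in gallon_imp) 3.025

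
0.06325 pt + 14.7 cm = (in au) 9.828e-13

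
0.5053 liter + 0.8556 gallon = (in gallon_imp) 0.8236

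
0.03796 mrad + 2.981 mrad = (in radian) 0.003019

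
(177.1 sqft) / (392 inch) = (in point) 4684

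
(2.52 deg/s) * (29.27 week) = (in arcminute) 2.677e+09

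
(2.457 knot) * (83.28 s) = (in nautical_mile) 0.05684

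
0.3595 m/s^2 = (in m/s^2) 0.3595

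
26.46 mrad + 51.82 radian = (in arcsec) 1.069e+07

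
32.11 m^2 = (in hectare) 0.003211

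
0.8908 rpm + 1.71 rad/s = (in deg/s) 103.3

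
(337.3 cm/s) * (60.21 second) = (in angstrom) 2.031e+12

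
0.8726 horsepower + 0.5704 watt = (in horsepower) 0.8734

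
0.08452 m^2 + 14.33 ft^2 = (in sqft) 15.24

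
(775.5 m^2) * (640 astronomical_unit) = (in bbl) 4.67e+17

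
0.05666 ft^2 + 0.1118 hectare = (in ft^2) 1.203e+04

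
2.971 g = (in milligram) 2971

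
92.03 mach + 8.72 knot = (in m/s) 3.134e+04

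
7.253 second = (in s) 7.253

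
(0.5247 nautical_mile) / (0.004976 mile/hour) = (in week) 0.7223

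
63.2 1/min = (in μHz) 1.053e+06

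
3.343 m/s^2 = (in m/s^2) 3.343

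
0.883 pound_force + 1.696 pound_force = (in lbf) 2.579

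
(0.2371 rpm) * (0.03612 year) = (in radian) 2.828e+04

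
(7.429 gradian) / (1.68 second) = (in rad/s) 0.06946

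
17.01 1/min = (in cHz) 28.35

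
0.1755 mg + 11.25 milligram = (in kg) 1.143e-05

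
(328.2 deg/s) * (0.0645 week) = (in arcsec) 4.609e+10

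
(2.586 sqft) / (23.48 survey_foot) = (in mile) 2.086e-05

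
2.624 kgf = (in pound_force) 5.785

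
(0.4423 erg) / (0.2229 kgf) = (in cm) 2.023e-06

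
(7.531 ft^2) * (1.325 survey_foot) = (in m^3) 0.2826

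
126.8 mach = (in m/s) 4.318e+04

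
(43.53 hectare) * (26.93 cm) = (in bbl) 7.373e+05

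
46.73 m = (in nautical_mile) 0.02523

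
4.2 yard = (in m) 3.84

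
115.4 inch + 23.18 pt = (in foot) 9.643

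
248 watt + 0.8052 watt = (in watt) 248.8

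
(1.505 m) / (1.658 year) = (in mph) 6.439e-08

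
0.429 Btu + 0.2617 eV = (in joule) 452.6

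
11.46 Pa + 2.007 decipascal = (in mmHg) 0.08746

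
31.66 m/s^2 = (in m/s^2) 31.66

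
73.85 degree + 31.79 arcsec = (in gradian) 82.07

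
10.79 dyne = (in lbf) 2.426e-05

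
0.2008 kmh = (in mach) 0.0001638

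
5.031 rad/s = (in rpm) 48.04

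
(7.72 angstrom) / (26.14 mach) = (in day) 1.004e-18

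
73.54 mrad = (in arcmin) 252.8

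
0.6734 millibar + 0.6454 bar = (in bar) 0.6461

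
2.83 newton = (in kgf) 0.2886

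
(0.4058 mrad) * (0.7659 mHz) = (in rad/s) 3.108e-07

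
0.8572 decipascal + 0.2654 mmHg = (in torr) 0.266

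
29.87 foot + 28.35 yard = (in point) 9.929e+04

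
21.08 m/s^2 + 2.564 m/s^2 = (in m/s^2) 23.64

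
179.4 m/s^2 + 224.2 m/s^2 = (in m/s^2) 403.6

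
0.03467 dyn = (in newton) 3.467e-07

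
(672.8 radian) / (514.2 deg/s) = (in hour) 0.02082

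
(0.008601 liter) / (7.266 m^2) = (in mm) 0.001184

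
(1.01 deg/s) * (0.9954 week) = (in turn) 1689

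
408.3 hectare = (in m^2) 4.083e+06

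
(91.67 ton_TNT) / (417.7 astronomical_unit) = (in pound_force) 0.00138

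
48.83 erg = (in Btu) 4.628e-09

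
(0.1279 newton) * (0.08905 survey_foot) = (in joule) 0.003472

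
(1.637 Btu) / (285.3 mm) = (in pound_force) 1361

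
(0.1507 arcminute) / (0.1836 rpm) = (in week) 3.77e-09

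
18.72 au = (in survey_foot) 9.188e+12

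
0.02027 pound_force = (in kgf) 0.009194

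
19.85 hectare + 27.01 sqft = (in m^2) 1.985e+05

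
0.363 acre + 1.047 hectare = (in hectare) 1.194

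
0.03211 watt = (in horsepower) 4.306e-05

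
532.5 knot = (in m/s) 273.9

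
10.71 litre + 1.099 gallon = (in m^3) 0.01487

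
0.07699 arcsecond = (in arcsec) 0.07699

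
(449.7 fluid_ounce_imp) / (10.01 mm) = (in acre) 0.0003154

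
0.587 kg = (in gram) 587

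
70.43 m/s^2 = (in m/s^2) 70.43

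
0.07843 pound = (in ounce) 1.255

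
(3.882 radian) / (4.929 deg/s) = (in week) 7.461e-05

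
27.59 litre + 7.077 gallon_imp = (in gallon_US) 15.79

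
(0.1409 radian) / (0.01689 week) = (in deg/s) 0.0007903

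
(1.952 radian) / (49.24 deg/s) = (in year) 7.202e-08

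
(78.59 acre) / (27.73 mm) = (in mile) 7127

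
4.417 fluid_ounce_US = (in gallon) 0.03451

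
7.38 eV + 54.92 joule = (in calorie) 13.13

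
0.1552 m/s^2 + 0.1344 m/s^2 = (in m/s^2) 0.2896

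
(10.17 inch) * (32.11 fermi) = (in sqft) 8.928e-14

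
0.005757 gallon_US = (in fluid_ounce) 0.7369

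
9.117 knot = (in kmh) 16.88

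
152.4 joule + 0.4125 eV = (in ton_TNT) 3.642e-08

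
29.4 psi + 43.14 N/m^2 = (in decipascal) 2.027e+06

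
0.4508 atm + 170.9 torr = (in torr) 513.5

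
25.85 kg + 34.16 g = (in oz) 913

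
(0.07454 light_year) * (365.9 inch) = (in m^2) 6.554e+15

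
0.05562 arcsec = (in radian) 2.697e-07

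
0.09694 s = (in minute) 0.001616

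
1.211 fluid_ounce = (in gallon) 0.009461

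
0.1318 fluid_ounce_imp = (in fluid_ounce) 0.1266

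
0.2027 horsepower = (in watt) 151.2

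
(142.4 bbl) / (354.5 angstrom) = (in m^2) 6.386e+08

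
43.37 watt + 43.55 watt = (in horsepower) 0.1166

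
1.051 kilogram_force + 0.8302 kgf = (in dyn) 1.845e+06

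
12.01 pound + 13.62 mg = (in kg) 5.448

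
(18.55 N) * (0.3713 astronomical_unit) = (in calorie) 2.463e+11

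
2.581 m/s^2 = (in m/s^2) 2.581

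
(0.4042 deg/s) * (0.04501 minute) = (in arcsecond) 3930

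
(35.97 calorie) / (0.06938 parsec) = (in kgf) 7.168e-15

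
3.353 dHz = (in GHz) 3.353e-10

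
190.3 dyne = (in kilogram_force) 0.0001941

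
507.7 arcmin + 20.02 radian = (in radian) 20.17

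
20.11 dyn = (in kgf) 2.051e-05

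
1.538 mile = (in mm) 2.475e+06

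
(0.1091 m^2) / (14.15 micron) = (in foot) 2.53e+04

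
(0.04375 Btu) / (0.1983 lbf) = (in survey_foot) 171.7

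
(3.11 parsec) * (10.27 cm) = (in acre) 2.435e+12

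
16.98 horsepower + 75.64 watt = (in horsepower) 17.08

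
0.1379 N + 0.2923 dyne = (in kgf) 0.01406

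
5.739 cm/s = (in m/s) 0.05739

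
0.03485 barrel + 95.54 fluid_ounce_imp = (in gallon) 2.181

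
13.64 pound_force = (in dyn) 6.067e+06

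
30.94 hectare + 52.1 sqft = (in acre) 76.46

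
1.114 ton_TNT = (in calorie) 1.114e+09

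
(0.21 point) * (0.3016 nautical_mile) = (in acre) 1.023e-05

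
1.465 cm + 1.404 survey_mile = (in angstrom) 2.26e+13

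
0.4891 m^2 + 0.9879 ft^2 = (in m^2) 0.5809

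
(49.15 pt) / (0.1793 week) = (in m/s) 1.599e-07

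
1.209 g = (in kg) 0.001209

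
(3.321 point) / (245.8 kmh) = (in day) 1.986e-10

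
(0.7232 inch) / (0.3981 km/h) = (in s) 0.1661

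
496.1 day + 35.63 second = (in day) 496.1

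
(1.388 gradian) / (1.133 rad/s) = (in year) 6.102e-10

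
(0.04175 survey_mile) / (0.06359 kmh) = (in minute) 63.4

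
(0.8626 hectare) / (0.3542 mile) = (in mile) 0.009403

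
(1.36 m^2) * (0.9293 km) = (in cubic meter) 1264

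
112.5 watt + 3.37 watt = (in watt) 115.9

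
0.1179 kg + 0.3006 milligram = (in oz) 4.159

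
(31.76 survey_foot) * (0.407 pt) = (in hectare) 1.39e-07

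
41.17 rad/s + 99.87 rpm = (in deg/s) 2958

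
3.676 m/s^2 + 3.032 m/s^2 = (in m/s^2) 6.708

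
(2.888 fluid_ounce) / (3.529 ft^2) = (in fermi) 2.605e+11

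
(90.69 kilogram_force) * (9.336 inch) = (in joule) 210.9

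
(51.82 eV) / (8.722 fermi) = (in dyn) 95.19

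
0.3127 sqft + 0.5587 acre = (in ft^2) 2.434e+04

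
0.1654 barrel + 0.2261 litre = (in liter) 26.52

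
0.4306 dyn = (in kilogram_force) 4.391e-07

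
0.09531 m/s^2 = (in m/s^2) 0.09531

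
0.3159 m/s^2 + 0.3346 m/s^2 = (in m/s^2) 0.6505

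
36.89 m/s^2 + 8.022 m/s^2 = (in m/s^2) 44.91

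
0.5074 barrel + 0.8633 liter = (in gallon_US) 21.54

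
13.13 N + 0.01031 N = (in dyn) 1.314e+06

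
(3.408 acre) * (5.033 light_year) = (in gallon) 1.735e+23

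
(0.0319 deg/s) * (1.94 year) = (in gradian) 2.168e+06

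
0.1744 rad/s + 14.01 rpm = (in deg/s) 94.05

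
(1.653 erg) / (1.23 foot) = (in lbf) 9.912e-08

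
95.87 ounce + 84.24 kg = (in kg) 86.96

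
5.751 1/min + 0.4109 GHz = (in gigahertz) 0.4109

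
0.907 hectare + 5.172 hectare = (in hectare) 6.079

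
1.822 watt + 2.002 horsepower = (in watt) 1495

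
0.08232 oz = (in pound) 0.005145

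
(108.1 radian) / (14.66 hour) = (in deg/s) 0.1174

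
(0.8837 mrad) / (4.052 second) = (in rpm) 0.002083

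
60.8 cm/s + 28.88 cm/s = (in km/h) 3.228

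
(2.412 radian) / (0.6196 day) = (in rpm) 0.0004303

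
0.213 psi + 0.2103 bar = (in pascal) 2.25e+04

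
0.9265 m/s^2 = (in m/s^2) 0.9265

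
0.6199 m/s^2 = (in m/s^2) 0.6199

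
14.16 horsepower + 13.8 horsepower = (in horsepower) 27.96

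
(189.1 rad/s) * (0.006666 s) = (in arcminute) 4333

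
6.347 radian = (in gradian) 404.1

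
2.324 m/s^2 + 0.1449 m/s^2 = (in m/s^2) 2.469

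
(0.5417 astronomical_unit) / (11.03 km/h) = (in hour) 7.347e+06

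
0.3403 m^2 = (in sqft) 3.663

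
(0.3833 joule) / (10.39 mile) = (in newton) 2.292e-05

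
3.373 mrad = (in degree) 0.1933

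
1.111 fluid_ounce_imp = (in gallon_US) 0.008339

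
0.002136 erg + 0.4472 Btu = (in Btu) 0.4472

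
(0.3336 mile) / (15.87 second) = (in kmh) 121.8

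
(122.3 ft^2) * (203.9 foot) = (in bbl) 4441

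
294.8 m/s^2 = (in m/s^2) 294.8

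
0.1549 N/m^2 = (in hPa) 0.001549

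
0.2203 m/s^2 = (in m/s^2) 0.2203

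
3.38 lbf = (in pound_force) 3.38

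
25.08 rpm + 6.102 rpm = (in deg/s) 187.1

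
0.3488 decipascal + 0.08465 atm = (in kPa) 8.577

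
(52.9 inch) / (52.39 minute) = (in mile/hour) 0.0009562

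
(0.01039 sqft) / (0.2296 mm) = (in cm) 420.4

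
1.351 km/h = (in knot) 0.7295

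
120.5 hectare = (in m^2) 1.205e+06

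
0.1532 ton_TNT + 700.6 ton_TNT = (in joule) 2.932e+12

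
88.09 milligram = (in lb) 0.0001942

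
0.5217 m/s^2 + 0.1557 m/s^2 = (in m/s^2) 0.6774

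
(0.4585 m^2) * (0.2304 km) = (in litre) 1.056e+05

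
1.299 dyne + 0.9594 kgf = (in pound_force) 2.115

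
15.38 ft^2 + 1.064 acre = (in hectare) 0.4307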